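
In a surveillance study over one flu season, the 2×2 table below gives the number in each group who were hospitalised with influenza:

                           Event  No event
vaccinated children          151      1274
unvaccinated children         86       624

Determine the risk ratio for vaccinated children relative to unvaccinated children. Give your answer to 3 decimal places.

RR = 0.875

risk, vaccinated children = 151/1425 = 0.1060
risk, unvaccinated children = 86/710 = 0.1211
RR = 0.1060 / 0.1211 = 0.875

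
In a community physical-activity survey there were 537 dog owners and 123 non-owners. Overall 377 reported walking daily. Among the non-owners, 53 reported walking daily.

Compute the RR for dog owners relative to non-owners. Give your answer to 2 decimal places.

1.40

dog owners with the outcome: 377 − 53 = 324
dog owners without the outcome: 537 − 324 = 213
non-owners without the outcome: 123 − 53 = 70
risk, dog owners = 324/537 = 0.6034
risk, non-owners = 53/123 = 0.4309
RR = 0.6034 / 0.4309 = 1.40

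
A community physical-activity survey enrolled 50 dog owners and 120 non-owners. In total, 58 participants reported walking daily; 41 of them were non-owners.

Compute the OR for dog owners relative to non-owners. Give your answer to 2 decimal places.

0.99

dog owners with the outcome: 58 − 41 = 17
dog owners without the outcome: 50 − 17 = 33
non-owners without the outcome: 120 − 41 = 79
OR = (17 × 79) / (33 × 41) = 1343/1353 ≈ 0.99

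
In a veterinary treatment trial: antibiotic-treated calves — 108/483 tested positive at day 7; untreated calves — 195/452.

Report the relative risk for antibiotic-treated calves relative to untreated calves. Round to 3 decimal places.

risk, antibiotic-treated calves = 108/483 = 0.2236
risk, untreated calves = 195/452 = 0.4314
RR = 0.2236 / 0.4314 = 0.518

RR ≈ 0.518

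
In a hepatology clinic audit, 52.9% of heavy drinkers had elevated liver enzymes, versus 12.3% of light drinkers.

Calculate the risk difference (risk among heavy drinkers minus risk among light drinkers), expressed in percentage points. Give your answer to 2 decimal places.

risk difference = 0.5290 − 0.1230 = 0.4060 → 40.60 percentage points

40.60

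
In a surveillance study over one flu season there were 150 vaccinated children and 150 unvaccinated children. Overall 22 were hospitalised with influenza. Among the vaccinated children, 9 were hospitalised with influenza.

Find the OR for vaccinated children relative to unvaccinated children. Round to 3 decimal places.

OR: 0.673

vaccinated children without the outcome: 150 − 9 = 141
unvaccinated children with the outcome: 22 − 9 = 13
unvaccinated children without the outcome: 150 − 13 = 137
OR = (9 × 137) / (141 × 13) = 1233/1833 ≈ 0.673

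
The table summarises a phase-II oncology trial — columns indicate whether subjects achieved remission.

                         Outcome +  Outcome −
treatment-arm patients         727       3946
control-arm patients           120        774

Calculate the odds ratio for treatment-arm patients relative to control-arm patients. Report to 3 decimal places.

odds, treatment-arm patients = 727/3946 = 0.1842
odds, control-arm patients = 120/774 = 0.1550
OR = 0.1842 / 0.1550 = 1.188

OR = 1.188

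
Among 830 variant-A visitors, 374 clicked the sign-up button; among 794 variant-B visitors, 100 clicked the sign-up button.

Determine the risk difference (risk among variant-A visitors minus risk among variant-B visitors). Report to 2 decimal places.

risk, variant-A visitors = 374/830 = 0.4506
risk, variant-B visitors = 100/794 = 0.1259
risk difference = 0.4506 − 0.1259 = 0.32

RD: 0.32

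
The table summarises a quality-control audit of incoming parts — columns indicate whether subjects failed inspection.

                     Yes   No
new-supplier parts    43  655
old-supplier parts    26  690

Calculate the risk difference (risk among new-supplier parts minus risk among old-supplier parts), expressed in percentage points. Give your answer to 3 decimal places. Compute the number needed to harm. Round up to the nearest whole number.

risk, new-supplier parts = 43/698 = 0.06160
risk, old-supplier parts = 26/716 = 0.03631
risk difference = 0.06160 − 0.03631 = 0.02529 → 2.529 percentage points
absolute risk difference = 0.025292
1 / 0.025292 = 39.538 → round up → 40

RD = 2.529; NNH = 40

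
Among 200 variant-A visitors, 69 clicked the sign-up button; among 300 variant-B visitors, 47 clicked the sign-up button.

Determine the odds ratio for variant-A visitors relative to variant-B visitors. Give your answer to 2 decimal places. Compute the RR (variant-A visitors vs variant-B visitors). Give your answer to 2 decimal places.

OR = 2.84; RR = 2.20

OR = (69 × 253) / (131 × 47) = 17457/6157 ≈ 2.84
risk, variant-A visitors = 69/200 = 0.3450
risk, variant-B visitors = 47/300 = 0.1567
RR = 0.3450 / 0.1567 = 2.20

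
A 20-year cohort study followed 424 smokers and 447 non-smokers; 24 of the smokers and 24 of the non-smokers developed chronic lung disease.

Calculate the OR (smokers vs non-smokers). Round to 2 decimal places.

1.06

odds, smokers = 24/400 = 0.0600
odds, non-smokers = 24/423 = 0.0567
OR = 0.0600 / 0.0567 = 1.06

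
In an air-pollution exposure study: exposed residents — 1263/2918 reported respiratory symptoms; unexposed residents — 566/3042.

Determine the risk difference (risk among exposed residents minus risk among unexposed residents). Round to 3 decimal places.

RD = 0.247

risk, exposed residents = 1263/2918 = 0.4328
risk, unexposed residents = 566/3042 = 0.1861
risk difference = 0.4328 − 0.1861 = 0.247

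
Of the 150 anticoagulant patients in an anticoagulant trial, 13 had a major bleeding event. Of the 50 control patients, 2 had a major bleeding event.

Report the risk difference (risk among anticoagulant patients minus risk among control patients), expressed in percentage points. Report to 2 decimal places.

RD = 4.67

risk, anticoagulant patients = 13/150 = 0.08667
risk, control patients = 2/50 = 0.04000
risk difference = 0.08667 − 0.04000 = 0.04667 → 4.67 percentage points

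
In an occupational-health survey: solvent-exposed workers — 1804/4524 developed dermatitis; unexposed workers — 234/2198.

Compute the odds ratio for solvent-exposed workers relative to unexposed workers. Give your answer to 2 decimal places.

5.57

odds, solvent-exposed workers = 1804/2720 = 0.6632
odds, unexposed workers = 234/1964 = 0.1191
OR = 0.6632 / 0.1191 = 5.57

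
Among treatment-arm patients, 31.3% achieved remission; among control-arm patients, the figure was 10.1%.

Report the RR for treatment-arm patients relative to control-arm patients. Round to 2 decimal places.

RR = 0.3130 / 0.1010 = 3.10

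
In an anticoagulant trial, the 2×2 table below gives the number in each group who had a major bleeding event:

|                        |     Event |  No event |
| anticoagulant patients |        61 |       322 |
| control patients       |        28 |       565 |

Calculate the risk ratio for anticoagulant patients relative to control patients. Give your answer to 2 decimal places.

RR ≈ 3.37

risk, anticoagulant patients = 61/383 = 0.15927
risk, control patients = 28/593 = 0.04722
RR = 0.15927 / 0.04722 = 3.37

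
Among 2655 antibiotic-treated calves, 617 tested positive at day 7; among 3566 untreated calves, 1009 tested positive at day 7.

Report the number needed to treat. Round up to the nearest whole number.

NNT ≈ 20

risk, antibiotic-treated calves = 617/2655 = 0.232392
risk, untreated calves = 1009/3566 = 0.282950
absolute risk difference = 0.050558
1 / 0.050558 = 19.779 → round up → 20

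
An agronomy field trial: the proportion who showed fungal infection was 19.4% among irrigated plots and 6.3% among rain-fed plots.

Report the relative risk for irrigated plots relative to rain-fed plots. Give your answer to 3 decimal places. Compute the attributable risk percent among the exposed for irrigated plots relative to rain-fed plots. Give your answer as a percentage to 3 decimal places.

RR = 3.079; AR% = 67.526%

RR = 0.1940 / 0.0630 = 3.079
AR% = (0.1940 − 0.0630) / 0.1940 = 0.6753 → 67.526%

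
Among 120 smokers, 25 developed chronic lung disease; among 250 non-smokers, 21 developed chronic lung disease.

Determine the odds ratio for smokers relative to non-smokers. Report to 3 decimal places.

OR = (25 × 229) / (95 × 21) = 5725/1995 ≈ 2.870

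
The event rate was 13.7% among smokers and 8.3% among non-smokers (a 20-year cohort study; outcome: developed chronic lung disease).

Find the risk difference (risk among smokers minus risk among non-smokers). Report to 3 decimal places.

risk difference = 0.1370 − 0.0830 = 0.054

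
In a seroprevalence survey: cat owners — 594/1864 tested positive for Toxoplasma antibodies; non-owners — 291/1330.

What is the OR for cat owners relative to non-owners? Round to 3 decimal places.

OR = (594 × 1039) / (1270 × 291) = 617166/369570 ≈ 1.670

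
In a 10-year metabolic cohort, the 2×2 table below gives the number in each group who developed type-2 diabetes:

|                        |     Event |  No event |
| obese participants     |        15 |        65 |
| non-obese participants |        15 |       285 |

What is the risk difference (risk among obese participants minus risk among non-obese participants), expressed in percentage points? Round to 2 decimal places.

risk, obese participants = 15/80 = 0.1875
risk, non-obese participants = 15/300 = 0.0500
risk difference = 0.1875 − 0.0500 = 0.1375 → 13.75 percentage points

RD ≈ 13.75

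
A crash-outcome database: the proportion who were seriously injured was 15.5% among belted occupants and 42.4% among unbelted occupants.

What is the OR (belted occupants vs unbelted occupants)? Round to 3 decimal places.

OR ≈ 0.249

odds, belted occupants = 0.1550/0.8450 = 0.1834
odds, unbelted occupants = 0.4240/0.5760 = 0.7361
OR = 0.1834 / 0.7361 = 0.249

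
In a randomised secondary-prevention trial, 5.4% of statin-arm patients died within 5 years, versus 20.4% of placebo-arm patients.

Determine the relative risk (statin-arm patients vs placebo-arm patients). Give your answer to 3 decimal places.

RR = 0.0540 / 0.2040 = 0.265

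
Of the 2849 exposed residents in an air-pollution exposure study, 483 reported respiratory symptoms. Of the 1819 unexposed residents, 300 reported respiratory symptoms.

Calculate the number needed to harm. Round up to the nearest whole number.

218

risk, exposed residents = 483/2849 = 0.169533
risk, unexposed residents = 300/1819 = 0.164926
absolute risk difference = 0.004607
1 / 0.004607 = 217.061 → round up → 218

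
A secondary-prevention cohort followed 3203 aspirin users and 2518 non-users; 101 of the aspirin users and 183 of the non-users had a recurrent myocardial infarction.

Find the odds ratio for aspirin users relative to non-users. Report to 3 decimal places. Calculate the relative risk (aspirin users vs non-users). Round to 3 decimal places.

OR = 0.415; RR = 0.434

OR = (101 × 2335) / (3102 × 183) = 235835/567666 ≈ 0.415
risk, aspirin users = 101/3203 = 0.03153
risk, non-users = 183/2518 = 0.07268
RR = 0.03153 / 0.07268 = 0.434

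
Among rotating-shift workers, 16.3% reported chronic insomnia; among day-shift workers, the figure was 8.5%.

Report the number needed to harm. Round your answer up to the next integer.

absolute risk difference = 0.078000
1 / 0.078000 = 12.821 → round up → 13

NNH = 13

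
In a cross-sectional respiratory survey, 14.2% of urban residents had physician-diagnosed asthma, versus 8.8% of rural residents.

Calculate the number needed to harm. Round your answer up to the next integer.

NNH = 19

absolute risk difference = 0.054000
1 / 0.054000 = 18.519 → round up → 19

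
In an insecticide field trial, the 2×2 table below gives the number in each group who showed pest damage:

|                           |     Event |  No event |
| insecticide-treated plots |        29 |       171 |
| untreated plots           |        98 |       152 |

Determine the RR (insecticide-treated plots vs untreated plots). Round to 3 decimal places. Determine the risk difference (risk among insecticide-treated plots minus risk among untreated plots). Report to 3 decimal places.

risk, insecticide-treated plots = 29/200 = 0.1450
risk, untreated plots = 98/250 = 0.3920
RR = 0.1450 / 0.3920 = 0.370
risk difference = 0.1450 − 0.3920 = -0.247

RR = 0.370; RD = -0.247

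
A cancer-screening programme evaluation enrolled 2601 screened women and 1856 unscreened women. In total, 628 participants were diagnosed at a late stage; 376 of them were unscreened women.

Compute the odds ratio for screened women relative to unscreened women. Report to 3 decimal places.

0.422

screened women with the outcome: 628 − 376 = 252
screened women without the outcome: 2601 − 252 = 2349
unscreened women without the outcome: 1856 − 376 = 1480
OR = (252 × 1480) / (2349 × 376) = 372960/883224 ≈ 0.422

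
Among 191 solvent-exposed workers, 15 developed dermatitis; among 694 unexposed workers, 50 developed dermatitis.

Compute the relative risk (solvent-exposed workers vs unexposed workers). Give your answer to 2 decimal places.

risk, solvent-exposed workers = 15/191 = 0.0785
risk, unexposed workers = 50/694 = 0.0720
RR = 0.0785 / 0.0720 = 1.09

RR: 1.09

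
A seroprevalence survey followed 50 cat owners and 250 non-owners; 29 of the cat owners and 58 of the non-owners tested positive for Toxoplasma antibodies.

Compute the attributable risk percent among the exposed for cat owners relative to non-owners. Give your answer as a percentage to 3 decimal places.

risk, cat owners = 29/50 = 0.5800
risk, non-owners = 58/250 = 0.2320
AR% = (0.5800 − 0.2320) / 0.5800 = 0.6000 → 60.000%

AR%: 60.000%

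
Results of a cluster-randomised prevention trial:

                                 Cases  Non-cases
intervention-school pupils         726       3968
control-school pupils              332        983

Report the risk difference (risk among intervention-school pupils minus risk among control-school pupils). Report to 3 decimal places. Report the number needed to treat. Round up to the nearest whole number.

risk, intervention-school pupils = 726/4694 = 0.1547
risk, control-school pupils = 332/1315 = 0.2525
risk difference = 0.1547 − 0.2525 = -0.098
absolute risk difference = 0.097806
1 / 0.097806 = 10.224 → round up → 11

RD = -0.098; NNT = 11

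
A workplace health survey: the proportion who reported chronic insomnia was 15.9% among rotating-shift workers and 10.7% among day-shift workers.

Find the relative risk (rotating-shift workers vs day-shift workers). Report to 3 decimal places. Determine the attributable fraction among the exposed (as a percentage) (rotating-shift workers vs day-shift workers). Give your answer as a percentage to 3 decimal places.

RR = 1.486; AR% = 32.704%

RR = 0.1590 / 0.1070 = 1.486
AR% = (0.1590 − 0.1070) / 0.1590 = 0.3270 → 32.704%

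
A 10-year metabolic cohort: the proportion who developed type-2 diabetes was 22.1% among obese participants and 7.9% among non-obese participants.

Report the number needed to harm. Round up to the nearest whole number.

absolute risk difference = 0.142000
1 / 0.142000 = 7.042 → round up → 8

NNH: 8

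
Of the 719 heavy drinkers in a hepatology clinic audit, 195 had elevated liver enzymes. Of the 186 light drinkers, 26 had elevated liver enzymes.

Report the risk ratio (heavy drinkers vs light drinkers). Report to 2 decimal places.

risk, heavy drinkers = 195/719 = 0.2712
risk, light drinkers = 26/186 = 0.1398
RR = 0.2712 / 0.1398 = 1.94

1.94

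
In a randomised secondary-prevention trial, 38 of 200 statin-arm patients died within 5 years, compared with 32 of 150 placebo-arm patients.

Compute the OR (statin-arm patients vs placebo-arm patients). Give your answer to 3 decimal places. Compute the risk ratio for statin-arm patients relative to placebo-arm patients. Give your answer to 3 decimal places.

OR = 0.865; RR = 0.891

odds, statin-arm patients = 38/162 = 0.2346
odds, placebo-arm patients = 32/118 = 0.2712
OR = 0.2346 / 0.2712 = 0.865
risk, statin-arm patients = 38/200 = 0.1900
risk, placebo-arm patients = 32/150 = 0.2133
RR = 0.1900 / 0.2133 = 0.891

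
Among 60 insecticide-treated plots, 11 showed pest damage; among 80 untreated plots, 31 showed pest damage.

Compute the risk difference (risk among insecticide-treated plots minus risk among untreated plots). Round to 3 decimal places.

risk, insecticide-treated plots = 11/60 = 0.1833
risk, untreated plots = 31/80 = 0.3875
risk difference = 0.1833 − 0.3875 = -0.204

RD = -0.204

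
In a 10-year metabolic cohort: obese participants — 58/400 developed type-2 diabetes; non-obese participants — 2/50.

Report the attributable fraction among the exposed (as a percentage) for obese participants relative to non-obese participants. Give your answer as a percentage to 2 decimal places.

72.41%

risk, obese participants = 58/400 = 0.14500
risk, non-obese participants = 2/50 = 0.04000
AR% = (0.14500 − 0.04000) / 0.14500 = 0.7241 → 72.41%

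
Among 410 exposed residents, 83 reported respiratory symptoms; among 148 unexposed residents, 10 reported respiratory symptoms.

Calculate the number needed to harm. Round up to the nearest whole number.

NNH = 8

risk, exposed residents = 83/410 = 0.202439
risk, unexposed residents = 10/148 = 0.067568
absolute risk difference = 0.134871
1 / 0.134871 = 7.414 → round up → 8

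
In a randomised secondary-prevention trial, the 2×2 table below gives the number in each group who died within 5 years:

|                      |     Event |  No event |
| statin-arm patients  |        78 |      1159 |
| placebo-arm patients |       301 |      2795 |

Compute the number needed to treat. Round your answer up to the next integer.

NNT: 30

risk, statin-arm patients = 78/1237 = 0.063056
risk, placebo-arm patients = 301/3096 = 0.097222
absolute risk difference = 0.034166
1 / 0.034166 = 29.269 → round up → 30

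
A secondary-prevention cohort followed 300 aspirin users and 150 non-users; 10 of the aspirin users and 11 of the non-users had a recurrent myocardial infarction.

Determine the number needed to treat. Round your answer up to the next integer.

risk, aspirin users = 10/300 = 0.033333
risk, non-users = 11/150 = 0.073333
absolute risk difference = 0.040000
1 / 0.040000 = 25.000 → round up → 25

NNT: 25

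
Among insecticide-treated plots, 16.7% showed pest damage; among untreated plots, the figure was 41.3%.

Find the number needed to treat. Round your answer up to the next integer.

5

absolute risk difference = 0.246000
1 / 0.246000 = 4.065 → round up → 5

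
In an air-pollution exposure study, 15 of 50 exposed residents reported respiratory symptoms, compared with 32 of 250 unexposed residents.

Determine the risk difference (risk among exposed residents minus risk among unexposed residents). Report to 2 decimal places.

risk, exposed residents = 15/50 = 0.3000
risk, unexposed residents = 32/250 = 0.1280
risk difference = 0.3000 − 0.1280 = 0.17

0.17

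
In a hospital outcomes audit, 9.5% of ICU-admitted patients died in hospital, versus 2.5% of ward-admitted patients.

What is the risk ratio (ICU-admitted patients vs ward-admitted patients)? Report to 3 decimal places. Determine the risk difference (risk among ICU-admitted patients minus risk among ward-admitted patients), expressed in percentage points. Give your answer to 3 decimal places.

RR = 3.800; RD = 7.000

RR = 0.09500 / 0.02500 = 3.800
risk difference = 0.09500 − 0.02500 = 0.07000 → 7.000 percentage points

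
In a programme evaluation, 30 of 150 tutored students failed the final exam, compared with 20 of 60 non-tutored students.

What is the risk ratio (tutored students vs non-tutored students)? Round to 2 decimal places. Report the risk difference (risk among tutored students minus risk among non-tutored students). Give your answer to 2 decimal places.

RR = 0.60; RD = -0.13

risk, tutored students = 30/150 = 0.2000
risk, non-tutored students = 20/60 = 0.3333
RR = 0.2000 / 0.3333 = 0.60
risk difference = 0.2000 − 0.3333 = -0.13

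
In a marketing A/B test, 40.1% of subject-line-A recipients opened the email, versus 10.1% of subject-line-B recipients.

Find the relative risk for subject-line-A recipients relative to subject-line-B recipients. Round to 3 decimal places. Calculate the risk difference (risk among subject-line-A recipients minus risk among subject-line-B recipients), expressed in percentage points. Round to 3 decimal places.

RR = 3.970; RD = 30.000

RR = 0.4010 / 0.1010 = 3.970
risk difference = 0.4010 − 0.1010 = 0.3000 → 30.000 percentage points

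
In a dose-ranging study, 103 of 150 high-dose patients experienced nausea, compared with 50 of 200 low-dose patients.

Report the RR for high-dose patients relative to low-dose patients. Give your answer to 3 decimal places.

RR: 2.747

risk, high-dose patients = 103/150 = 0.6867
risk, low-dose patients = 50/200 = 0.2500
RR = 0.6867 / 0.2500 = 2.747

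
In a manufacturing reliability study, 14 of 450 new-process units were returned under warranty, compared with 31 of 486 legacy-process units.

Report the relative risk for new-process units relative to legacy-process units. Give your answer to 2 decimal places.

RR ≈ 0.49

risk, new-process units = 14/450 = 0.03111
risk, legacy-process units = 31/486 = 0.06379
RR = 0.03111 / 0.06379 = 0.49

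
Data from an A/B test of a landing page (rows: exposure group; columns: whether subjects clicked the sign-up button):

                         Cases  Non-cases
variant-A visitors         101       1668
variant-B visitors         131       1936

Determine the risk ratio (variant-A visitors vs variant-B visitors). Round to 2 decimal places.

risk, variant-A visitors = 101/1769 = 0.0571
risk, variant-B visitors = 131/2067 = 0.0634
RR = 0.0571 / 0.0634 = 0.90

0.90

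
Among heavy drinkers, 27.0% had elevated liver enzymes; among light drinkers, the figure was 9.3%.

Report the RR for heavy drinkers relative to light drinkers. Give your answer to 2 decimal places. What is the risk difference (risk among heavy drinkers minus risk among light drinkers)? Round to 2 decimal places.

RR = 2.90; RD = 0.18

RR = 0.2700 / 0.0930 = 2.90
risk difference = 0.2700 − 0.0930 = 0.18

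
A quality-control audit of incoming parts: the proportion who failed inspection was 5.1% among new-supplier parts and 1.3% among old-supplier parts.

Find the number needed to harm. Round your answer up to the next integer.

NNH: 27

absolute risk difference = 0.038000
1 / 0.038000 = 26.316 → round up → 27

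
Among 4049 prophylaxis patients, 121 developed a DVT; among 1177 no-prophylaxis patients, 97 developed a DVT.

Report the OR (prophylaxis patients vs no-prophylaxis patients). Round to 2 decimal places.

0.34

odds, prophylaxis patients = 121/3928 = 0.03080
odds, no-prophylaxis patients = 97/1080 = 0.08981
OR = 0.03080 / 0.08981 = 0.34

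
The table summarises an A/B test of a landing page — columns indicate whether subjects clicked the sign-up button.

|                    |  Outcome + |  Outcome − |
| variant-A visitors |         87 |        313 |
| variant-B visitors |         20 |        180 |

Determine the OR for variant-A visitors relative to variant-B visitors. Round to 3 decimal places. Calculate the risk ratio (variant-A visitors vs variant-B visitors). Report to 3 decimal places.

OR = 2.502; RR = 2.175

odds, variant-A visitors = 87/313 = 0.2780
odds, variant-B visitors = 20/180 = 0.1111
OR = 0.2780 / 0.1111 = 2.502
risk, variant-A visitors = 87/400 = 0.2175
risk, variant-B visitors = 20/200 = 0.1000
RR = 0.2175 / 0.1000 = 2.175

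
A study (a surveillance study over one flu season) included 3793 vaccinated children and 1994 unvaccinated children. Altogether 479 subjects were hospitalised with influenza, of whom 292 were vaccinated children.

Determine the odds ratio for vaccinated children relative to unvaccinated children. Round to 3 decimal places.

OR: 0.806

vaccinated children without the outcome: 3793 − 292 = 3501
unvaccinated children with the outcome: 479 − 292 = 187
unvaccinated children without the outcome: 1994 − 187 = 1807
odds, vaccinated children = 292/3501 = 0.0834
odds, unvaccinated children = 187/1807 = 0.1035
OR = 0.0834 / 0.1035 = 0.806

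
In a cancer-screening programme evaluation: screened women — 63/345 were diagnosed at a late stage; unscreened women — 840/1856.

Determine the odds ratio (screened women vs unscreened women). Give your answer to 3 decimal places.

OR = (63 × 1016) / (282 × 840) = 64008/236880 ≈ 0.270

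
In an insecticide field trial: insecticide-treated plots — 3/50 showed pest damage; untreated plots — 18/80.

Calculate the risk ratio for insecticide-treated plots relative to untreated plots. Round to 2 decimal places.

risk, insecticide-treated plots = 3/50 = 0.0600
risk, untreated plots = 18/80 = 0.2250
RR = 0.0600 / 0.2250 = 0.27

0.27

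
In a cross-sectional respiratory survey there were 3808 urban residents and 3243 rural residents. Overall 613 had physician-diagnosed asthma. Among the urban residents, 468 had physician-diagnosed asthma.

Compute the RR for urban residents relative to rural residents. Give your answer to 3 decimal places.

RR ≈ 2.749

urban residents without the outcome: 3808 − 468 = 3340
rural residents with the outcome: 613 − 468 = 145
rural residents without the outcome: 3243 − 145 = 3098
risk, urban residents = 468/3808 = 0.12290
risk, rural residents = 145/3243 = 0.04471
RR = 0.12290 / 0.04471 = 2.749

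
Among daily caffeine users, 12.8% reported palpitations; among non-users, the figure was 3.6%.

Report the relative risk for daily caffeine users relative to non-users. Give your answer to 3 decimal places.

RR = 0.12800 / 0.03600 = 3.556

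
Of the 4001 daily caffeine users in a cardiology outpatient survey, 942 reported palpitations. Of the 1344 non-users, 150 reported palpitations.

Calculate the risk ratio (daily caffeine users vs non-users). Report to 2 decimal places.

risk, daily caffeine users = 942/4001 = 0.2354
risk, non-users = 150/1344 = 0.1116
RR = 0.2354 / 0.1116 = 2.11

2.11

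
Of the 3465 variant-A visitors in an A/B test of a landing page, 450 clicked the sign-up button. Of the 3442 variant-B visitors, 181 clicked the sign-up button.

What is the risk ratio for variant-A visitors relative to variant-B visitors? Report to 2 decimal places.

risk, variant-A visitors = 450/3465 = 0.1299
risk, variant-B visitors = 181/3442 = 0.0526
RR = 0.1299 / 0.0526 = 2.47

RR: 2.47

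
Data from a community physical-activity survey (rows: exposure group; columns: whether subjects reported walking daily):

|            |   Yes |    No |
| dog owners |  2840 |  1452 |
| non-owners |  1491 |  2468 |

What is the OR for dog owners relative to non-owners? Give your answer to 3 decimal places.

OR = (2840 × 2468) / (1452 × 1491) = 7009120/2164932 ≈ 3.238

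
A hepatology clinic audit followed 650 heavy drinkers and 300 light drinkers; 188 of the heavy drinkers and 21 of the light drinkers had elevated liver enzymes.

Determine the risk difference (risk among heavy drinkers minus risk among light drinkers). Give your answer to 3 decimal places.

risk, heavy drinkers = 188/650 = 0.2892
risk, light drinkers = 21/300 = 0.0700
risk difference = 0.2892 − 0.0700 = 0.219

0.219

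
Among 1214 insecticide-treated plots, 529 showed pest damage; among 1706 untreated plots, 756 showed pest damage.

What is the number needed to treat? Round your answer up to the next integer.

risk, insecticide-treated plots = 529/1214 = 0.435750
risk, untreated plots = 756/1706 = 0.443142
absolute risk difference = 0.007392
1 / 0.007392 = 135.281 → round up → 136

NNT: 136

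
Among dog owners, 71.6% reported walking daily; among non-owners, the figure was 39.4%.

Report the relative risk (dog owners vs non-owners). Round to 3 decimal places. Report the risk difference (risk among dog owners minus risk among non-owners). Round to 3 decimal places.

RR = 1.817; RD = 0.322

RR = 0.7160 / 0.3940 = 1.817
risk difference = 0.7160 − 0.3940 = 0.322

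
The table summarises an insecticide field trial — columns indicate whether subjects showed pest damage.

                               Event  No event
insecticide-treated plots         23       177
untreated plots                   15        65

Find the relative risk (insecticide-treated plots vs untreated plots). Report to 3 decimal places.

risk, insecticide-treated plots = 23/200 = 0.1150
risk, untreated plots = 15/80 = 0.1875
RR = 0.1150 / 0.1875 = 0.613

RR = 0.613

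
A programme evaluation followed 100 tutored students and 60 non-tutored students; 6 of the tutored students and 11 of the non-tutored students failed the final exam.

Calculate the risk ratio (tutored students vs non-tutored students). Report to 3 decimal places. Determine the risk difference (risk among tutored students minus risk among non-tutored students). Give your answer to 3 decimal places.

RR = 0.327; RD = -0.123

risk, tutored students = 6/100 = 0.0600
risk, non-tutored students = 11/60 = 0.1833
RR = 0.0600 / 0.1833 = 0.327
risk difference = 0.0600 − 0.1833 = -0.123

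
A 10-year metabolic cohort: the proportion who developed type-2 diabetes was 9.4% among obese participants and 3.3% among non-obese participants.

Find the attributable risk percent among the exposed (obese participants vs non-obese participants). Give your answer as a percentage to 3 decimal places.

AR% = (0.09400 − 0.03300) / 0.09400 = 0.6489 → 64.894%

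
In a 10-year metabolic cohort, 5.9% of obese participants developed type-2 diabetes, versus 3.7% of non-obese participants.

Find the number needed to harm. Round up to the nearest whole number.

absolute risk difference = 0.022000
1 / 0.022000 = 45.455 → round up → 46

NNH = 46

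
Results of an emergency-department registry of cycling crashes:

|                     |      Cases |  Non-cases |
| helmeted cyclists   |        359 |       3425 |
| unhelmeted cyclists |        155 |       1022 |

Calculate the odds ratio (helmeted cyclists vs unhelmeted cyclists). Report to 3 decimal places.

OR = (359 × 1022) / (3425 × 155) = 366898/530875 ≈ 0.691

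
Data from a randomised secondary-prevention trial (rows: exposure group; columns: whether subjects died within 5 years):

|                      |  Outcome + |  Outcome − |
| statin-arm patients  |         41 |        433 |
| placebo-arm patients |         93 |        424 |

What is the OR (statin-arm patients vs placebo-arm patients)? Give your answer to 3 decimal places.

OR = (41 × 424) / (433 × 93) = 17384/40269 ≈ 0.432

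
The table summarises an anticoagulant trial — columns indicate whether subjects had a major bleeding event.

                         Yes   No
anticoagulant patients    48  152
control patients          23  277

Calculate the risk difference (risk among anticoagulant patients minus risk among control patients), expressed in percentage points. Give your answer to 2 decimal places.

risk, anticoagulant patients = 48/200 = 0.2400
risk, control patients = 23/300 = 0.0767
risk difference = 0.2400 − 0.0767 = 0.1633 → 16.33 percentage points

RD = 16.33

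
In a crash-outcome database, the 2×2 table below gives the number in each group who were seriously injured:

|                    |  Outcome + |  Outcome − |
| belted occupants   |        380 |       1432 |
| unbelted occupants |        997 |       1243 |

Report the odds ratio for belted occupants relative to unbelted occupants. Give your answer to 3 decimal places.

odds, belted occupants = 380/1432 = 0.2654
odds, unbelted occupants = 997/1243 = 0.8021
OR = 0.2654 / 0.8021 = 0.331

OR = 0.331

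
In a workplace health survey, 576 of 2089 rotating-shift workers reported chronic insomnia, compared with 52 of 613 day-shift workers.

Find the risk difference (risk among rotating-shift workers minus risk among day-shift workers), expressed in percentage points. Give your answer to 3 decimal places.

risk, rotating-shift workers = 576/2089 = 0.2757
risk, day-shift workers = 52/613 = 0.0848
risk difference = 0.2757 − 0.0848 = 0.1909 → 19.090 percentage points

19.090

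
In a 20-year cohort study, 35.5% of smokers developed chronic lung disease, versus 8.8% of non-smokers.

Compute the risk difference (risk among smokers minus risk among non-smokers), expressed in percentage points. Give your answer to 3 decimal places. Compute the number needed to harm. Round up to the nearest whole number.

RD = 26.700; NNH = 4

risk difference = 0.3550 − 0.0880 = 0.2670 → 26.700 percentage points
absolute risk difference = 0.267000
1 / 0.267000 = 3.745 → round up → 4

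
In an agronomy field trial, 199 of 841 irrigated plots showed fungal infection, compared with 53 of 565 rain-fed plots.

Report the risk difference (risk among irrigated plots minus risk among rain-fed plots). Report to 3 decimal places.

risk, irrigated plots = 199/841 = 0.2366
risk, rain-fed plots = 53/565 = 0.0938
risk difference = 0.2366 − 0.0938 = 0.143

0.143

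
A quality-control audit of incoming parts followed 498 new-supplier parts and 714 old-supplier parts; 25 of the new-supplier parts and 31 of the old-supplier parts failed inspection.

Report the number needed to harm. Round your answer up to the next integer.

risk, new-supplier parts = 25/498 = 0.050201
risk, old-supplier parts = 31/714 = 0.043417
absolute risk difference = 0.006783
1 / 0.006783 = 147.427 → round up → 148

148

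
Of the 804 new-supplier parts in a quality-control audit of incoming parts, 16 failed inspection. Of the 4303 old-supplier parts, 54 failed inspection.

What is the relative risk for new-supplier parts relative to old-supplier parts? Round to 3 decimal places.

risk, new-supplier parts = 16/804 = 0.01990
risk, old-supplier parts = 54/4303 = 0.01255
RR = 0.01990 / 0.01255 = 1.586

1.586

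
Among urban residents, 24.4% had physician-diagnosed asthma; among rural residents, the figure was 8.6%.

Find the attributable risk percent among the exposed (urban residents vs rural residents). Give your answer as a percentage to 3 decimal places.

AR% = (0.2440 − 0.0860) / 0.2440 = 0.6475 → 64.754%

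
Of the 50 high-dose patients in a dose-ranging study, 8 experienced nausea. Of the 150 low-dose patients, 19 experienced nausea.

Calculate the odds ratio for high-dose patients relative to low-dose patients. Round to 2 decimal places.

odds, high-dose patients = 8/42 = 0.1905
odds, low-dose patients = 19/131 = 0.1450
OR = 0.1905 / 0.1450 = 1.31

1.31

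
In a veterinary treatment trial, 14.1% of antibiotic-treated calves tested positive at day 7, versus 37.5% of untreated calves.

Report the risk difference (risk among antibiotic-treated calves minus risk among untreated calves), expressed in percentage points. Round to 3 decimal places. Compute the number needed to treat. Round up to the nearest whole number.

RD = -23.400; NNT = 5

risk difference = 0.1410 − 0.3750 = -0.2340 → -23.400 percentage points
absolute risk difference = 0.234000
1 / 0.234000 = 4.274 → round up → 5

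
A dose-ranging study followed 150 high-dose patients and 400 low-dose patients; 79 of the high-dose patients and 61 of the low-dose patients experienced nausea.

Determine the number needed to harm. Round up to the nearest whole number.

3

risk, high-dose patients = 79/150 = 0.526667
risk, low-dose patients = 61/400 = 0.152500
absolute risk difference = 0.374167
1 / 0.374167 = 2.673 → round up → 3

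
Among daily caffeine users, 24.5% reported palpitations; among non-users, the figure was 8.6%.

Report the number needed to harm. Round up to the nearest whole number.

absolute risk difference = 0.159000
1 / 0.159000 = 6.289 → round up → 7

7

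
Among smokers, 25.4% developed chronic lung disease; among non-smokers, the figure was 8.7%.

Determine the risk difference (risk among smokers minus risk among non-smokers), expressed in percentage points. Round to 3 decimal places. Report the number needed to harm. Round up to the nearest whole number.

risk difference = 0.2540 − 0.0870 = 0.1670 → 16.700 percentage points
absolute risk difference = 0.167000
1 / 0.167000 = 5.988 → round up → 6

RD = 16.700; NNH = 6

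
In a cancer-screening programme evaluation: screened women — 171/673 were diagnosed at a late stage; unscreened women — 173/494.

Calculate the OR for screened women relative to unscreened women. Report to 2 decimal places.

OR = (171 × 321) / (502 × 173) = 54891/86846 ≈ 0.63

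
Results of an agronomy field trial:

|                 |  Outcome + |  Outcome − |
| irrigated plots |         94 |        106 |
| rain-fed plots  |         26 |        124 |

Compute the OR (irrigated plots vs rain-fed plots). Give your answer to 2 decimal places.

4.23

odds, irrigated plots = 94/106 = 0.8868
odds, rain-fed plots = 26/124 = 0.2097
OR = 0.8868 / 0.2097 = 4.23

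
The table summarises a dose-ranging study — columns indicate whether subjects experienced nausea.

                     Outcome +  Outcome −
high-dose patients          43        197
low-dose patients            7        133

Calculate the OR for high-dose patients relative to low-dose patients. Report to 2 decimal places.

OR = (43 × 133) / (197 × 7) = 5719/1379 ≈ 4.15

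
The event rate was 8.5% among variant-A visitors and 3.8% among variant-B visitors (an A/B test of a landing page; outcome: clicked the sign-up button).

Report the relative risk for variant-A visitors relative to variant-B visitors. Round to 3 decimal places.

RR = 0.08500 / 0.03800 = 2.237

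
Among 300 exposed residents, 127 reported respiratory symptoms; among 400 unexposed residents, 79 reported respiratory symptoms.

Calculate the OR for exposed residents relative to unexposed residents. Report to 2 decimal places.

OR = (127 × 321) / (173 × 79) = 40767/13667 ≈ 2.98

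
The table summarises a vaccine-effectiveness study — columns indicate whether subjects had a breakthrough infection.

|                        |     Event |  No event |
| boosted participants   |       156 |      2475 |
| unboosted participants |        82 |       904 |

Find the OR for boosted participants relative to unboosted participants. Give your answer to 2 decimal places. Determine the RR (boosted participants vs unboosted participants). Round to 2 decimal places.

odds, boosted participants = 156/2475 = 0.0630
odds, unboosted participants = 82/904 = 0.0907
OR = 0.0630 / 0.0907 = 0.69
risk, boosted participants = 156/2631 = 0.0593
risk, unboosted participants = 82/986 = 0.0832
RR = 0.0593 / 0.0832 = 0.71

OR = 0.69; RR = 0.71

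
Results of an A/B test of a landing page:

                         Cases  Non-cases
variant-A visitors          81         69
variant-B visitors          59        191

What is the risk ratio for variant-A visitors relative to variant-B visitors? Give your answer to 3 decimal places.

2.288

risk, variant-A visitors = 81/150 = 0.5400
risk, variant-B visitors = 59/250 = 0.2360
RR = 0.5400 / 0.2360 = 2.288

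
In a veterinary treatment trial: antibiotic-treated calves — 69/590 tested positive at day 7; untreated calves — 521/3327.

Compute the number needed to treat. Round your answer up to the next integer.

risk, antibiotic-treated calves = 69/590 = 0.116949
risk, untreated calves = 521/3327 = 0.156598
absolute risk difference = 0.039648
1 / 0.039648 = 25.222 → round up → 26

NNT ≈ 26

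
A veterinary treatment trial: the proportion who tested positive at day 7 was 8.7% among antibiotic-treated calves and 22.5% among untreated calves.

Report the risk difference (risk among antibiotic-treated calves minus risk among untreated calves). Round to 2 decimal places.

risk difference = 0.0870 − 0.2250 = -0.14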